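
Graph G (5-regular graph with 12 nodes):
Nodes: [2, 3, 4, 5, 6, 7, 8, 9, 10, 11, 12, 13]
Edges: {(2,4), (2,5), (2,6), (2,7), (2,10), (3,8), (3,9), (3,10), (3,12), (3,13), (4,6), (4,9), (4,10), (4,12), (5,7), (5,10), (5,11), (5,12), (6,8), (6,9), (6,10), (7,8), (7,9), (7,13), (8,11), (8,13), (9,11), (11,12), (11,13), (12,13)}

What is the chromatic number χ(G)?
χ(G) = 4

Clique number ω(G) = 4 (lower bound: χ ≥ ω).
The clique on [2, 4, 6, 10] has size 4, forcing χ ≥ 4, and the coloring below uses 4 colors, so χ(G) = 4.
A valid 4-coloring: color 1: [2, 8, 9, 12]; color 2: [7, 10, 11]; color 3: [3, 5, 6]; color 4: [4, 13].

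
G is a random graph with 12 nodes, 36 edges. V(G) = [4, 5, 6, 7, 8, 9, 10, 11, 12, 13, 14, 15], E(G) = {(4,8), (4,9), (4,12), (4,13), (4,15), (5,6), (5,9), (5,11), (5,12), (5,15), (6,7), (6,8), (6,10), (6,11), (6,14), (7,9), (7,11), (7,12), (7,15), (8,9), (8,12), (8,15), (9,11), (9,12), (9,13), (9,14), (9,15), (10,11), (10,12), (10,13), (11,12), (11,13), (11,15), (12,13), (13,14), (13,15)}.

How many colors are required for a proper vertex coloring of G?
Clique number ω(G) = 4 (lower bound: χ ≥ ω).
The clique on [4, 8, 9, 12] has size 4, forcing χ ≥ 4, and the coloring below uses 4 colors, so χ(G) = 4.
A valid 4-coloring: color 1: [9, 10]; color 2: [4, 11, 14]; color 3: [6, 12, 15]; color 4: [5, 7, 8, 13].

χ(G) = 4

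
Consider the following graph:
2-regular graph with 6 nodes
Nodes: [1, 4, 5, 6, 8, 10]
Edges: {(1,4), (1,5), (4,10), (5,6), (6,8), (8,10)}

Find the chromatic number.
χ(G) = 2

Clique number ω(G) = 2 (lower bound: χ ≥ ω).
The graph is bipartite (no odd cycle), so 2 colors suffice: χ(G) = 2.
A valid 2-coloring: color 1: [4, 5, 8]; color 2: [1, 6, 10].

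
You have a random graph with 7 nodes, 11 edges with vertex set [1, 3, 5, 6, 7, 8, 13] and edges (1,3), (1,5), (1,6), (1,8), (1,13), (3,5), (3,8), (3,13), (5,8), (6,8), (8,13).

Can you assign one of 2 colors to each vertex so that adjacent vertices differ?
The clique on vertices [1, 3, 8, 13] has size 4 > 2, so it alone needs 4 colors.

No, G is not 2-colorable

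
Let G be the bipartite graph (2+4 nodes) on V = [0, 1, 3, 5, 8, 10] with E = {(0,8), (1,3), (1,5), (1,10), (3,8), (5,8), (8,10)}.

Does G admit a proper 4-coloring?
Yes, G is 4-colorable

A valid 4-coloring: color 1: [1, 8]; color 2: [0, 3, 5, 10].
(χ(G) = 2 ≤ 4.)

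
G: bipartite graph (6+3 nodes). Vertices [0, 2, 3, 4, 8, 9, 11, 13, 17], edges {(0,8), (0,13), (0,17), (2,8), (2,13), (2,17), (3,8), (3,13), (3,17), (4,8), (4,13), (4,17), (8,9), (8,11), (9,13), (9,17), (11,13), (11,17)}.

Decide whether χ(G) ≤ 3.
A valid 3-coloring: color 1: [8, 13, 17]; color 2: [0, 2, 3, 4, 9, 11].
(χ(G) = 2 ≤ 3.)

Yes, G is 3-colorable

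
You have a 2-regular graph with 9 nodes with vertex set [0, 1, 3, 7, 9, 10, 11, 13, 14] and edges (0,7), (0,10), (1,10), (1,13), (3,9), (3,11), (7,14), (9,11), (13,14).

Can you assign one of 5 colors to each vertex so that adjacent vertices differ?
A valid 5-coloring: color 1: [7, 9, 10, 13]; color 2: [0, 1, 3, 14]; color 3: [11].
(χ(G) = 3 ≤ 5.)

Yes, G is 5-colorable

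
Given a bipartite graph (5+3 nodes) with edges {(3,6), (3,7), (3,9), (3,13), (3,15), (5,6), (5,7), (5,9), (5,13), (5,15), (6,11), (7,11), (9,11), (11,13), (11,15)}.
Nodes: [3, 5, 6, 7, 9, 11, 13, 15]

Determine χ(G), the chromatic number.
χ(G) = 2

Clique number ω(G) = 2 (lower bound: χ ≥ ω).
The graph is bipartite (no odd cycle), so 2 colors suffice: χ(G) = 2.
A valid 2-coloring: color 1: [3, 5, 11]; color 2: [6, 7, 9, 13, 15].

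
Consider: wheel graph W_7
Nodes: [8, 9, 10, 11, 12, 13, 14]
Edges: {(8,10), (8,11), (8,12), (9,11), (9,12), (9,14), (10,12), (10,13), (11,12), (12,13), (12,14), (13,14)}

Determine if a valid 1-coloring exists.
The clique on vertices [8, 10, 12] has size 3 > 1, so it alone needs 3 colors.

No, G is not 1-colorable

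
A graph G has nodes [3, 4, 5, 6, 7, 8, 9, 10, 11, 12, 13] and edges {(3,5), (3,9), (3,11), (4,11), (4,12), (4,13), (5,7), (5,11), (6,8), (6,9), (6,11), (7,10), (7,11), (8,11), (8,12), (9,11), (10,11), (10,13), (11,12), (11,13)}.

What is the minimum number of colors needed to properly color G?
χ(G) = 3

Clique number ω(G) = 3 (lower bound: χ ≥ ω).
The clique on [3, 9, 11] has size 3, forcing χ ≥ 3, and the coloring below uses 3 colors, so χ(G) = 3.
A valid 3-coloring: color 1: [11]; color 2: [4, 5, 8, 9, 10]; color 3: [3, 6, 7, 12, 13].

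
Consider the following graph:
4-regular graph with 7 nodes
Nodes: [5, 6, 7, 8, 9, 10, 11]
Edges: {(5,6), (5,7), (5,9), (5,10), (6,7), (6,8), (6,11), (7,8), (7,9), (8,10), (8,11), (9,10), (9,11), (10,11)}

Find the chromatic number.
Clique number ω(G) = 3 (lower bound: χ ≥ ω).
Suppose a proper 3-coloring c exists. The clique [5, 6, 7] takes 3 distinct colors; by symmetry let c(5) = 1, c(6) = 2, c(7) = 3.
- Vertex 8: neighbors [6, 7] already have colors [2, 3] ⇒ c(8) = 1.
- Vertex 9: neighbors [5, 7] already have colors [1, 3] ⇒ c(9) = 2.
- Vertex 10: neighbors [5, 9] already have colors [1, 2] ⇒ c(10) = 3.
- Vertex 11: neighbors [8, 6, 10] already have colors [1, 2, 3] — all 3 colors blocked. Contradiction.
The forced assignments end in a contradiction, so G has no proper 3-coloring (χ ≥ 4).
The coloring below uses 4 colors, so χ(G) = 4.
A valid 4-coloring: color 1: [5, 11]; color 2: [8, 9]; color 3: [6, 10]; color 4: [7].

χ(G) = 4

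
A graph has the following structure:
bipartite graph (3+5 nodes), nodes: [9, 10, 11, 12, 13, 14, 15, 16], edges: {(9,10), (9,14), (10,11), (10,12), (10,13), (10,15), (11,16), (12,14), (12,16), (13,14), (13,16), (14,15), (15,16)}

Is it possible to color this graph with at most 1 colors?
Edge (11,16) forces its endpoints to differ, so 1 color is not enough.

No, G is not 1-colorable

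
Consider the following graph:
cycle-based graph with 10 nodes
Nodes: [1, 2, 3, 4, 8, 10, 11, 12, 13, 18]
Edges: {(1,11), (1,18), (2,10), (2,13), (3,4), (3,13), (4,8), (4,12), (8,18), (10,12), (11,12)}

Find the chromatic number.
Clique number ω(G) = 2 (lower bound: χ ≥ ω).
The graph is bipartite (no odd cycle), so 2 colors suffice: χ(G) = 2.
A valid 2-coloring: color 1: [4, 10, 11, 13, 18]; color 2: [1, 2, 3, 8, 12].

χ(G) = 2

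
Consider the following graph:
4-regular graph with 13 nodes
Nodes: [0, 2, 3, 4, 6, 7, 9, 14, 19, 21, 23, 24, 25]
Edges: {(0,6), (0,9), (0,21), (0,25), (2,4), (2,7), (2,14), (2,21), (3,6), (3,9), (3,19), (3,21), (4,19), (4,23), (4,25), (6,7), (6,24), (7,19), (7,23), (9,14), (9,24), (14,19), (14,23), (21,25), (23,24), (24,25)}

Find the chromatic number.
Clique number ω(G) = 3 (lower bound: χ ≥ ω).
The clique on [0, 21, 25] has size 3, forcing χ ≥ 3, and the coloring below uses 3 colors, so χ(G) = 3.
A valid 3-coloring: color 1: [0, 3, 4, 7, 14, 24]; color 2: [2, 6, 9, 19, 23, 25]; color 3: [21].

χ(G) = 3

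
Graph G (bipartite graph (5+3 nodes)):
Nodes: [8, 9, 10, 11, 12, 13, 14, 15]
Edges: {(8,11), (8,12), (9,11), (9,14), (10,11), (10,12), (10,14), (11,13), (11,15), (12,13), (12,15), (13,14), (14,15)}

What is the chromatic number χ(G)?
Clique number ω(G) = 2 (lower bound: χ ≥ ω).
The graph is bipartite (no odd cycle), so 2 colors suffice: χ(G) = 2.
A valid 2-coloring: color 1: [11, 12, 14]; color 2: [8, 9, 10, 13, 15].

χ(G) = 2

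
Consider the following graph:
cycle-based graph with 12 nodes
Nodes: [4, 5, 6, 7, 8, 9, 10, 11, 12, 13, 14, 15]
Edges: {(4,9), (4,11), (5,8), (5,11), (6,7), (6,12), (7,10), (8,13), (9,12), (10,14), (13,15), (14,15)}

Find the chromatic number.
χ(G) = 2

Clique number ω(G) = 2 (lower bound: χ ≥ ω).
The graph is bipartite (no odd cycle), so 2 colors suffice: χ(G) = 2.
A valid 2-coloring: color 1: [4, 5, 7, 12, 13, 14]; color 2: [6, 8, 9, 10, 11, 15].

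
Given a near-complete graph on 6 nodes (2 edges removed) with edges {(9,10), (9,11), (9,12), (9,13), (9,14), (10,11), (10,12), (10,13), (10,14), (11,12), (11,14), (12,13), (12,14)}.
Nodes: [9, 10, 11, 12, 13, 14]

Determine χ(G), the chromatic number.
χ(G) = 5

Clique number ω(G) = 5 (lower bound: χ ≥ ω).
The clique on [9, 10, 11, 12, 14] has size 5, forcing χ ≥ 5, and the coloring below uses 5 colors, so χ(G) = 5.
A valid 5-coloring: color 1: [10]; color 2: [12]; color 3: [9]; color 4: [13, 14]; color 5: [11].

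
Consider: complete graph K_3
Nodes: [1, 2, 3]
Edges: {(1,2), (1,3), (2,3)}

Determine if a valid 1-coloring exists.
The clique on vertices [1, 2, 3] has size 3 > 1, so it alone needs 3 colors.

No, G is not 1-colorable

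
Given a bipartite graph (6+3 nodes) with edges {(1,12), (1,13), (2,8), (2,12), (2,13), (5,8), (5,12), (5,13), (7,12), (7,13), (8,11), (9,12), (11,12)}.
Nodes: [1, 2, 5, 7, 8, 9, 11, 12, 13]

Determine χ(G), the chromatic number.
χ(G) = 2

Clique number ω(G) = 2 (lower bound: χ ≥ ω).
The graph is bipartite (no odd cycle), so 2 colors suffice: χ(G) = 2.
A valid 2-coloring: color 1: [8, 12, 13]; color 2: [1, 2, 5, 7, 9, 11].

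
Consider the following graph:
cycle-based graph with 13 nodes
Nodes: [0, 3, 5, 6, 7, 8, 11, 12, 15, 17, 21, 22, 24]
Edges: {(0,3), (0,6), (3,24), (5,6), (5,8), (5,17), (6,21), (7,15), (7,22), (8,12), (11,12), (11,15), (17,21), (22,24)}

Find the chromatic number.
χ(G) = 3

Clique number ω(G) = 2 (lower bound: χ ≥ ω).
Odd cycle [5, 6, 0, 3, 24, 22, 7, 15, 11, 12, 8] needs 3 colors (χ ≥ 3).
The coloring below uses 3 colors, so χ(G) = 3.
A valid 3-coloring: color 1: [0, 5, 7, 12, 21, 24]; color 2: [3, 6, 8, 15, 17, 22]; color 3: [11].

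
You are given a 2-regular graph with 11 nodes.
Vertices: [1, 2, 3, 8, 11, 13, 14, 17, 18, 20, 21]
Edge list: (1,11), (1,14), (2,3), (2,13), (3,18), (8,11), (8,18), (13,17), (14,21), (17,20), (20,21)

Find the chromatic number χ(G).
Clique number ω(G) = 2 (lower bound: χ ≥ ω).
Odd cycle [3, 2, 13, 17, 20, 21, 14, 1, 11, 8, 18] needs 3 colors (χ ≥ 3).
The coloring below uses 3 colors, so χ(G) = 3.
A valid 3-coloring: color 1: [1, 3, 8, 13, 21]; color 2: [2, 11, 14, 18, 20]; color 3: [17].

χ(G) = 3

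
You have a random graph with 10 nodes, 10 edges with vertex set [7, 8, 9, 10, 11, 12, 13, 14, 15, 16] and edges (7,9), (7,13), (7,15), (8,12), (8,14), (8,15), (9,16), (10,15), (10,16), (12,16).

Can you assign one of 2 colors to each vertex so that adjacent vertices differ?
Odd cycle [16, 10, 15, 7, 9] needs 3 colors (χ ≥ 3).
Hence χ(G) ≥ 3 > 2, so no proper 2-coloring exists.

No, G is not 2-colorable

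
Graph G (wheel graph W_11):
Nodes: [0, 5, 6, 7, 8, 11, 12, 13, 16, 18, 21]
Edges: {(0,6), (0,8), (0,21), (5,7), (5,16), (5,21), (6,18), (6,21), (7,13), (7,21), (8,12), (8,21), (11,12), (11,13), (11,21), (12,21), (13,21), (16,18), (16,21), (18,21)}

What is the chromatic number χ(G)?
χ(G) = 3

Clique number ω(G) = 3 (lower bound: χ ≥ ω).
The clique on [0, 8, 21] has size 3, forcing χ ≥ 3, and the coloring below uses 3 colors, so χ(G) = 3.
A valid 3-coloring: color 1: [21]; color 2: [6, 7, 8, 11, 16]; color 3: [0, 5, 12, 13, 18].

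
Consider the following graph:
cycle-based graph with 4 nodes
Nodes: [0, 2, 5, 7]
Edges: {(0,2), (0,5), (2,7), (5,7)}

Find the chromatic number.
Clique number ω(G) = 2 (lower bound: χ ≥ ω).
The graph is bipartite (no odd cycle), so 2 colors suffice: χ(G) = 2.
A valid 2-coloring: color 1: [2, 5]; color 2: [0, 7].

χ(G) = 2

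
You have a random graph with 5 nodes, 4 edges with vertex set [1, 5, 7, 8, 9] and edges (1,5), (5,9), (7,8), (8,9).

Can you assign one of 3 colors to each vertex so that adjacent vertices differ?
A valid 3-coloring: color 1: [5, 8]; color 2: [1, 7, 9].
(χ(G) = 2 ≤ 3.)

Yes, G is 3-colorable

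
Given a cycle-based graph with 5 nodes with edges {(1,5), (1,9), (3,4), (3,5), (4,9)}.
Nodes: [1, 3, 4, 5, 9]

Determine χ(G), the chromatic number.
Clique number ω(G) = 2 (lower bound: χ ≥ ω).
Odd cycle [5, 1, 9, 4, 3] needs 3 colors (χ ≥ 3).
The coloring below uses 3 colors, so χ(G) = 3.
A valid 3-coloring: color 1: [4, 5]; color 2: [1, 3]; color 3: [9].

χ(G) = 3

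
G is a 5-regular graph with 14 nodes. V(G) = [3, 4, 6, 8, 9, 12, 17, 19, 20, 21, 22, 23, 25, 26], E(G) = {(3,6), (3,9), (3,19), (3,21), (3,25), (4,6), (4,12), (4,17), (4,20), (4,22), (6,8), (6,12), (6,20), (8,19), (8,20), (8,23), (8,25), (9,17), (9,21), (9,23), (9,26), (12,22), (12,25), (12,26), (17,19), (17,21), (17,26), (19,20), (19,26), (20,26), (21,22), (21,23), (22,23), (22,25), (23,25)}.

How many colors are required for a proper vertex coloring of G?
χ(G) = 4

Clique number ω(G) = 3 (lower bound: χ ≥ ω).
Suppose a proper 3-coloring c exists. The clique [3, 9, 21] takes 3 distinct colors; by symmetry let c(3) = 1, c(9) = 2, c(21) = 3.
- Vertex 17: neighbors [9, 21] already have colors [2, 3] ⇒ c(17) = 1.
- Vertex 23: neighbors [9, 21] already have colors [2, 3] ⇒ c(23) = 1.
- Vertex 22: neighbors [23, 21] already have colors [1, 3] ⇒ c(22) = 2.
- Vertex 4: neighbors [17, 22] already have colors [1, 2] ⇒ c(4) = 3.
- Vertex 6: neighbors [3, 4] already have colors [1, 3] ⇒ c(6) = 2.
- Vertex 8: neighbors [23, 6] already have colors [1, 2] ⇒ c(8) = 3.
- Vertex 25: neighbors [3, 22, 8] already have colors [1, 2, 3] — all 3 colors blocked. Contradiction.
The forced assignments end in a contradiction, so G has no proper 3-coloring (χ ≥ 4).
The coloring below uses 4 colors, so χ(G) = 4.
A valid 4-coloring: color 1: [3, 12, 17, 20, 23]; color 2: [6, 9, 19, 22]; color 3: [4, 8, 21, 26]; color 4: [25].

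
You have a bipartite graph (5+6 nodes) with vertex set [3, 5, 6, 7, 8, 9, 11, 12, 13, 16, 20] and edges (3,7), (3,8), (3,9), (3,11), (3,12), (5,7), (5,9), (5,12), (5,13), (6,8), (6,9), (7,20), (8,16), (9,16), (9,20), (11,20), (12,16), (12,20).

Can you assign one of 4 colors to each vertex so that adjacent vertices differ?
Yes, G is 4-colorable

A valid 4-coloring: color 1: [3, 5, 6, 16, 20]; color 2: [7, 8, 9, 11, 12, 13].
(χ(G) = 2 ≤ 4.)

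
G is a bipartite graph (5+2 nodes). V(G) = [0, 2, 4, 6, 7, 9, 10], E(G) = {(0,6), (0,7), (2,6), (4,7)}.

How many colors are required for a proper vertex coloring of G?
Clique number ω(G) = 2 (lower bound: χ ≥ ω).
The graph is bipartite (no odd cycle), so 2 colors suffice: χ(G) = 2.
A valid 2-coloring: color 1: [0, 2, 4, 9, 10]; color 2: [6, 7].

χ(G) = 2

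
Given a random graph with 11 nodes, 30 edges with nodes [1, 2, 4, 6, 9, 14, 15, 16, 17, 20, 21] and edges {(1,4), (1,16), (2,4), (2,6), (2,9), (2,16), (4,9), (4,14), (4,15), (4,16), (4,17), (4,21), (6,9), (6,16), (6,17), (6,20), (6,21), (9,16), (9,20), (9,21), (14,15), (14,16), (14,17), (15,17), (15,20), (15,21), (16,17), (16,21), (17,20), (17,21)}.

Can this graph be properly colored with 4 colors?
A valid 4-coloring: color 1: [4, 6]; color 2: [15, 16]; color 3: [1, 9, 17]; color 4: [2, 14, 20, 21].
(χ(G) = 4 ≤ 4.)

Yes, G is 4-colorable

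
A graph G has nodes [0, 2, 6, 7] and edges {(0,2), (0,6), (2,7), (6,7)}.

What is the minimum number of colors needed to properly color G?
Clique number ω(G) = 2 (lower bound: χ ≥ ω).
The graph is bipartite (no odd cycle), so 2 colors suffice: χ(G) = 2.
A valid 2-coloring: color 1: [2, 6]; color 2: [0, 7].

χ(G) = 2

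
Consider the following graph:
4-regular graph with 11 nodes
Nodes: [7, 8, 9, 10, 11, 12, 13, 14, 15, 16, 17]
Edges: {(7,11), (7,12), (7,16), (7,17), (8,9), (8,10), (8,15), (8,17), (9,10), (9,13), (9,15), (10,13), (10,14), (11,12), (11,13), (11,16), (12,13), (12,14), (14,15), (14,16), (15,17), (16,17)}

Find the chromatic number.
Clique number ω(G) = 3 (lower bound: χ ≥ ω).
The clique on [7, 16, 17] has size 3, forcing χ ≥ 3, and the coloring below uses 3 colors, so χ(G) = 3.
A valid 3-coloring: color 1: [10, 12, 15, 16]; color 2: [7, 8, 13, 14]; color 3: [9, 11, 17].

χ(G) = 3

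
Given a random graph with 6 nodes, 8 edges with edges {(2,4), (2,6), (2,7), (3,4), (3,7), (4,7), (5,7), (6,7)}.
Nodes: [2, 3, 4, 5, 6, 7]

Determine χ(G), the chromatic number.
Clique number ω(G) = 3 (lower bound: χ ≥ ω).
The clique on [2, 4, 7] has size 3, forcing χ ≥ 3, and the coloring below uses 3 colors, so χ(G) = 3.
A valid 3-coloring: color 1: [7]; color 2: [2, 3, 5]; color 3: [4, 6].

χ(G) = 3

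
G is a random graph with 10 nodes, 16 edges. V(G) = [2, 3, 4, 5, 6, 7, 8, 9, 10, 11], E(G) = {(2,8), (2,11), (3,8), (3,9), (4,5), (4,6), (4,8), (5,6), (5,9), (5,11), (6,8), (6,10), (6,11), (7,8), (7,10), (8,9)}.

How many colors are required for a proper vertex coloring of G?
Clique number ω(G) = 3 (lower bound: χ ≥ ω).
The clique on [3, 8, 9] has size 3, forcing χ ≥ 3, and the coloring below uses 3 colors, so χ(G) = 3.
A valid 3-coloring: color 1: [5, 8, 10]; color 2: [2, 6, 7, 9]; color 3: [3, 4, 11].

χ(G) = 3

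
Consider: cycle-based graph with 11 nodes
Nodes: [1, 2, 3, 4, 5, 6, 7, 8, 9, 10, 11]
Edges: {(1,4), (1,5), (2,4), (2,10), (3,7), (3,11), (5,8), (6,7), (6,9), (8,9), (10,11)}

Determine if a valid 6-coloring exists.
A valid 6-coloring: color 1: [3, 4, 6, 8, 10]; color 2: [1, 2, 7, 9, 11]; color 3: [5].
(χ(G) = 3 ≤ 6.)

Yes, G is 6-colorable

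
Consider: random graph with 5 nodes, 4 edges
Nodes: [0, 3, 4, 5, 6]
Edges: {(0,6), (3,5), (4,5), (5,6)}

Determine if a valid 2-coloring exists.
A valid 2-coloring: color 1: [0, 5]; color 2: [3, 4, 6].
(χ(G) = 2 ≤ 2.)

Yes, G is 2-colorable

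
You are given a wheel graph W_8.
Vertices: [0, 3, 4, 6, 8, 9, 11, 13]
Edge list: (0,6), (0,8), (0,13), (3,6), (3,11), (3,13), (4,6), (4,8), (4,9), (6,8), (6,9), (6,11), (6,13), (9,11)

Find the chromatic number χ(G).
Clique number ω(G) = 3 (lower bound: χ ≥ ω).
Odd cycle [4, 8, 0, 13, 3, 11, 9] needs 3 colors (χ ≥ 3).
Vertex 6 is adjacent to every vertex of [0, 3, 4, 8, 9, 11, 13], which already need 3 colors among themselves, so 6 needs a new color (χ ≥ 4).
The coloring below uses 4 colors, so χ(G) = 4.
A valid 4-coloring: color 1: [6]; color 2: [0, 4, 11]; color 3: [8, 9, 13]; color 4: [3].

χ(G) = 4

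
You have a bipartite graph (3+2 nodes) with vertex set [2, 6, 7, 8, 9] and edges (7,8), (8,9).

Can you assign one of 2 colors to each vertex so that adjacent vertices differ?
A valid 2-coloring: color 1: [2, 6, 8]; color 2: [7, 9].
(χ(G) = 2 ≤ 2.)

Yes, G is 2-colorable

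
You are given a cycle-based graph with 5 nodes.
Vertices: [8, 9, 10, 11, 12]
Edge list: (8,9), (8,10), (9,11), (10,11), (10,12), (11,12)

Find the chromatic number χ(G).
Clique number ω(G) = 3 (lower bound: χ ≥ ω).
The clique on [10, 11, 12] has size 3, forcing χ ≥ 3, and the coloring below uses 3 colors, so χ(G) = 3.
A valid 3-coloring: color 1: [8, 11]; color 2: [9, 10]; color 3: [12].

χ(G) = 3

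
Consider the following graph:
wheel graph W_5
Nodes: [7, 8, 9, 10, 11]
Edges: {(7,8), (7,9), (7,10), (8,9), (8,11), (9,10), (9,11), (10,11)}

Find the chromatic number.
Clique number ω(G) = 3 (lower bound: χ ≥ ω).
The clique on [8, 9, 11] has size 3, forcing χ ≥ 3, and the coloring below uses 3 colors, so χ(G) = 3.
A valid 3-coloring: color 1: [9]; color 2: [8, 10]; color 3: [7, 11].

χ(G) = 3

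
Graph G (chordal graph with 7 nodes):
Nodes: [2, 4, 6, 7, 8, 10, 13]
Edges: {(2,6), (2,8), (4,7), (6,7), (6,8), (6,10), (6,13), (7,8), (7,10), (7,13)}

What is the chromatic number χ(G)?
χ(G) = 3

Clique number ω(G) = 3 (lower bound: χ ≥ ω).
The clique on [2, 6, 8] has size 3, forcing χ ≥ 3, and the coloring below uses 3 colors, so χ(G) = 3.
A valid 3-coloring: color 1: [4, 6]; color 2: [2, 7]; color 3: [8, 10, 13].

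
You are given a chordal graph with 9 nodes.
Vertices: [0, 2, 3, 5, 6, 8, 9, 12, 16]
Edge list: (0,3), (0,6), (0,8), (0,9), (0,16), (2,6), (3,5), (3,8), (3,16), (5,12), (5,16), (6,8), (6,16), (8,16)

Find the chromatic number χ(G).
Clique number ω(G) = 4 (lower bound: χ ≥ ω).
The clique on [0, 3, 8, 16] has size 4, forcing χ ≥ 4, and the coloring below uses 4 colors, so χ(G) = 4.
A valid 4-coloring: color 1: [2, 9, 12, 16]; color 2: [0, 5]; color 3: [8]; color 4: [3, 6].

χ(G) = 4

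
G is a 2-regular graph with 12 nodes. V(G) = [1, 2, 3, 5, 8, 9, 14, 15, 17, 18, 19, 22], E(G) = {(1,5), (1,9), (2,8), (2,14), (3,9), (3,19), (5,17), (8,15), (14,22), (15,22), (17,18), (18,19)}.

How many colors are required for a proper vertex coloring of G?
χ(G) = 3

Clique number ω(G) = 2 (lower bound: χ ≥ ω).
Odd cycle [8, 15, 22, 14, 2] needs 3 colors (χ ≥ 3).
The coloring below uses 3 colors, so χ(G) = 3.
A valid 3-coloring: color 1: [5, 8, 9, 14, 19]; color 2: [1, 2, 3, 17, 22]; color 3: [15, 18].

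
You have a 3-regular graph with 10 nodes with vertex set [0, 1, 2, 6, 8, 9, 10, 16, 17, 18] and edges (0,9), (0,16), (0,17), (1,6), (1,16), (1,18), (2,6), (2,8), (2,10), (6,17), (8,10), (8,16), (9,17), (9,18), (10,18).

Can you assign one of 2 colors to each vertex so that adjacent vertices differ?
The clique on vertices [0, 9, 17] has size 3 > 2, so it alone needs 3 colors.

No, G is not 2-colorable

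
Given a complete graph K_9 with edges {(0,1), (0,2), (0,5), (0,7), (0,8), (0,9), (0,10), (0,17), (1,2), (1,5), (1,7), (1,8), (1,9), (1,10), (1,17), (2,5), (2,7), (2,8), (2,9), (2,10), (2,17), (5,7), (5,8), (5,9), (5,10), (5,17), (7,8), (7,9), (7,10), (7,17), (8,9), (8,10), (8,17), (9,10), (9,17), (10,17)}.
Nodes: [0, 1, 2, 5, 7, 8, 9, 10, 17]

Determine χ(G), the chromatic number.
Clique number ω(G) = 9 (lower bound: χ ≥ ω).
The clique on [0, 1, 2, 5, 7, 8, 9, 10, 17] has size 9, forcing χ ≥ 9, and the coloring below uses 9 colors, so χ(G) = 9.
A valid 9-coloring: color 1: [0]; color 2: [7]; color 3: [1]; color 4: [9]; color 5: [2]; color 6: [5]; color 7: [8]; color 8: [10]; color 9: [17].

χ(G) = 9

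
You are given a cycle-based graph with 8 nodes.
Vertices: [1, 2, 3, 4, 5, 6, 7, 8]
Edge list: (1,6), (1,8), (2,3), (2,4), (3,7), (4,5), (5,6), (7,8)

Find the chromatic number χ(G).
χ(G) = 2

Clique number ω(G) = 2 (lower bound: χ ≥ ω).
The graph is bipartite (no odd cycle), so 2 colors suffice: χ(G) = 2.
A valid 2-coloring: color 1: [1, 2, 5, 7]; color 2: [3, 4, 6, 8].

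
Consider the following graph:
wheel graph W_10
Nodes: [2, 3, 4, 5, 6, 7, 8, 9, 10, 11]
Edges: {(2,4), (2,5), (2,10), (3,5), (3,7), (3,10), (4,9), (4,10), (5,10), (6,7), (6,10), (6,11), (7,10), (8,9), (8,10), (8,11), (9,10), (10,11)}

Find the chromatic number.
Clique number ω(G) = 3 (lower bound: χ ≥ ω).
Odd cycle [4, 9, 8, 11, 6, 7, 3, 5, 2] needs 3 colors (χ ≥ 3).
Vertex 10 is adjacent to every vertex of [2, 3, 4, 5, 6, 7, 8, 9, 11], which already need 3 colors among themselves, so 10 needs a new color (χ ≥ 4).
The coloring below uses 4 colors, so χ(G) = 4.
A valid 4-coloring: color 1: [10]; color 2: [4, 5, 6, 8]; color 3: [2, 7, 9, 11]; color 4: [3].

χ(G) = 4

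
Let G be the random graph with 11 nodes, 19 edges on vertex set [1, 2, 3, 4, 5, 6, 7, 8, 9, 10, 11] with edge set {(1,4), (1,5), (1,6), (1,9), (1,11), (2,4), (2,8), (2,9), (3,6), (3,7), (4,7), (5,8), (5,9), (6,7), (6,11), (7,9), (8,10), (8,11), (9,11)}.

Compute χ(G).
Clique number ω(G) = 3 (lower bound: χ ≥ ω).
The clique on [1, 9, 11] has size 3, forcing χ ≥ 3, and the coloring below uses 3 colors, so χ(G) = 3.
A valid 3-coloring: color 1: [4, 6, 8, 9]; color 2: [1, 2, 7, 10]; color 3: [3, 5, 11].

χ(G) = 3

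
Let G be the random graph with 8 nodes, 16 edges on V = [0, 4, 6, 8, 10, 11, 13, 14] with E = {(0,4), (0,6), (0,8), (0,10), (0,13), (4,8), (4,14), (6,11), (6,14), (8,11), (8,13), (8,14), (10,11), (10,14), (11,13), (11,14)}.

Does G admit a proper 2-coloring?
The clique on vertices [0, 4, 8] has size 3 > 2, so it alone needs 3 colors.

No, G is not 2-colorable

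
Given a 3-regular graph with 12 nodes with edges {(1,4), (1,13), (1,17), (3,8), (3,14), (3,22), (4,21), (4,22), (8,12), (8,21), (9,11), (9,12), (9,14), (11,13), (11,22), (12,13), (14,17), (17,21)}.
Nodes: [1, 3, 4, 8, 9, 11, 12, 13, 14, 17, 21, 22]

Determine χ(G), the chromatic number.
χ(G) = 3

Clique number ω(G) = 2 (lower bound: χ ≥ ω).
Odd cycle [3, 14, 17, 21, 8] needs 3 colors (χ ≥ 3).
The coloring below uses 3 colors, so χ(G) = 3.
A valid 3-coloring: color 1: [1, 3, 9, 21]; color 2: [8, 13, 14, 22]; color 3: [4, 11, 12, 17].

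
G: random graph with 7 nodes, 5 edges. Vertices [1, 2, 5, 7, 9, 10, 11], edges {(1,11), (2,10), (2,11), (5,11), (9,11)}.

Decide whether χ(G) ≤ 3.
A valid 3-coloring: color 1: [7, 10, 11]; color 2: [1, 2, 5, 9].
(χ(G) = 2 ≤ 3.)

Yes, G is 3-colorable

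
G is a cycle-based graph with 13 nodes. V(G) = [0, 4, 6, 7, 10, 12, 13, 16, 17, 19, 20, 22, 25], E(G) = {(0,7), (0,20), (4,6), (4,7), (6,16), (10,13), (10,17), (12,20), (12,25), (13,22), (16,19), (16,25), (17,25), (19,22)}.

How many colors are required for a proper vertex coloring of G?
Clique number ω(G) = 2 (lower bound: χ ≥ ω).
Odd cycle [22, 13, 10, 17, 25, 16, 19] needs 3 colors (χ ≥ 3).
The coloring below uses 3 colors, so χ(G) = 3.
A valid 3-coloring: color 1: [0, 4, 10, 12, 16, 22]; color 2: [6, 7, 13, 19, 20, 25]; color 3: [17].

χ(G) = 3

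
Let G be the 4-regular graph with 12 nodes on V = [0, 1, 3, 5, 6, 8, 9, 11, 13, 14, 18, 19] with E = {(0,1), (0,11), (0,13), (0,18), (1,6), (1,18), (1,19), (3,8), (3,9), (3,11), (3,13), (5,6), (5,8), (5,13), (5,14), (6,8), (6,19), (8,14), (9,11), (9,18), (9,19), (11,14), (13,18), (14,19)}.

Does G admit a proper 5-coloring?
A valid 5-coloring: color 1: [1, 9, 13, 14]; color 2: [0, 3, 5, 19]; color 3: [6, 11, 18]; color 4: [8].
(χ(G) = 3 ≤ 5.)

Yes, G is 5-colorable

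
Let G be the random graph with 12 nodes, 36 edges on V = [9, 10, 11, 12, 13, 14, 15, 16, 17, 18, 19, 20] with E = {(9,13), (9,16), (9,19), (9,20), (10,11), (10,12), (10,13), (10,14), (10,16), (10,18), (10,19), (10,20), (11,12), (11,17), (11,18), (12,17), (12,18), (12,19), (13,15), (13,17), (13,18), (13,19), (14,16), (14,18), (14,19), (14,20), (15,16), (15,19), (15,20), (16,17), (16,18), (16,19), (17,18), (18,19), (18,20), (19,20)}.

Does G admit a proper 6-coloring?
A valid 6-coloring: color 1: [11, 19]; color 2: [9, 15, 18]; color 3: [10, 17]; color 4: [12, 13, 16, 20]; color 5: [14].
(χ(G) = 5 ≤ 6.)

Yes, G is 6-colorable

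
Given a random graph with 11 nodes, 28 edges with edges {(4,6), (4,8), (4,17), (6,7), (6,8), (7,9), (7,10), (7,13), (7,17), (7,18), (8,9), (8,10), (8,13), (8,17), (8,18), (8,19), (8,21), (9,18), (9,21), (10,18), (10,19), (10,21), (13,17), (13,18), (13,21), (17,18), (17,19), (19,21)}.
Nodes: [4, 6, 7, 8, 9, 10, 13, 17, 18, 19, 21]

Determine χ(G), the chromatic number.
χ(G) = 4

Clique number ω(G) = 4 (lower bound: χ ≥ ω).
The clique on [8, 10, 19, 21] has size 4, forcing χ ≥ 4, and the coloring below uses 4 colors, so χ(G) = 4.
A valid 4-coloring: color 1: [7, 8]; color 2: [4, 18, 21]; color 3: [6, 9, 10, 17]; color 4: [13, 19].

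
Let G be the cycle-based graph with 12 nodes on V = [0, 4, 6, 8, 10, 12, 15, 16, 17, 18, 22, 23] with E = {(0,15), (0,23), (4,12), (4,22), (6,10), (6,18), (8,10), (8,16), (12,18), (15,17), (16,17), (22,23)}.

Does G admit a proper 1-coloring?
No, G is not 1-colorable

Edge (0,15) forces its endpoints to differ, so 1 color is not enough.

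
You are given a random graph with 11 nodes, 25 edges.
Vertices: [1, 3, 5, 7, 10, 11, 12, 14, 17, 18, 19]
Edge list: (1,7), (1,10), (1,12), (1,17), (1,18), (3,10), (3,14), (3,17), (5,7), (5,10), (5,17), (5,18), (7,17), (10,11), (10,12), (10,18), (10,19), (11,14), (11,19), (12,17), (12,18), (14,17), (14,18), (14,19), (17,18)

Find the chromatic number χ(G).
χ(G) = 4

Clique number ω(G) = 4 (lower bound: χ ≥ ω).
The clique on [1, 12, 17, 18] has size 4, forcing χ ≥ 4, and the coloring below uses 4 colors, so χ(G) = 4.
A valid 4-coloring: color 1: [10, 17]; color 2: [3, 7, 11, 18]; color 3: [1, 5, 14]; color 4: [12, 19].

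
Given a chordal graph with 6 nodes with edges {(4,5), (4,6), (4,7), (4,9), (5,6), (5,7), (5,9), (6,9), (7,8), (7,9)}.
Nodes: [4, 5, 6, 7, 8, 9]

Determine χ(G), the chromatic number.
Clique number ω(G) = 4 (lower bound: χ ≥ ω).
The clique on [4, 5, 6, 9] has size 4, forcing χ ≥ 4, and the coloring below uses 4 colors, so χ(G) = 4.
A valid 4-coloring: color 1: [8, 9]; color 2: [5]; color 3: [6, 7]; color 4: [4].

χ(G) = 4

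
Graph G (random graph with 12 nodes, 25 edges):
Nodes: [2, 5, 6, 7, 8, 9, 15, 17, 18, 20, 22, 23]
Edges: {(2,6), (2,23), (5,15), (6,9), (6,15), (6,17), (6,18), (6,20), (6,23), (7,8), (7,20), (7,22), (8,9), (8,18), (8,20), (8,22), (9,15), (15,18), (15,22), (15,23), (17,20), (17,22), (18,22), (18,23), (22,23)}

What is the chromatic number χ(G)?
Clique number ω(G) = 4 (lower bound: χ ≥ ω).
The clique on [6, 15, 18, 23] has size 4, forcing χ ≥ 4, and the coloring below uses 4 colors, so χ(G) = 4.
A valid 4-coloring: color 1: [5, 6, 22]; color 2: [2, 8, 15, 17]; color 3: [9, 20, 23]; color 4: [7, 18].

χ(G) = 4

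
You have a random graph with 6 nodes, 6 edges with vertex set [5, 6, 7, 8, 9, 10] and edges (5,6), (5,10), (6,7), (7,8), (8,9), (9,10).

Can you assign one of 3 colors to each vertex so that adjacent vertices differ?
Yes, G is 3-colorable

A valid 3-coloring: color 1: [6, 8, 10]; color 2: [5, 7, 9].
(χ(G) = 2 ≤ 3.)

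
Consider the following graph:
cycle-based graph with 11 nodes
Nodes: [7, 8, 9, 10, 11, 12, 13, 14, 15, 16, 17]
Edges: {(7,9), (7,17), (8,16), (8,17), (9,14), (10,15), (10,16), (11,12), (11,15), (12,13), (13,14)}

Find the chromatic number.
χ(G) = 3

Clique number ω(G) = 2 (lower bound: χ ≥ ω).
Odd cycle [13, 12, 11, 15, 10, 16, 8, 17, 7, 9, 14] needs 3 colors (χ ≥ 3).
The coloring below uses 3 colors, so χ(G) = 3.
A valid 3-coloring: color 1: [8, 9, 10, 11, 13]; color 2: [12, 14, 15, 16, 17]; color 3: [7].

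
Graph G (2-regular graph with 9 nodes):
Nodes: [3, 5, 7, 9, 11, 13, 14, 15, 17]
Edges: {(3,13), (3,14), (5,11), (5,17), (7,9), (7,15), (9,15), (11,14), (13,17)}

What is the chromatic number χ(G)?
χ(G) = 3

Clique number ω(G) = 3 (lower bound: χ ≥ ω).
The clique on [7, 9, 15] has size 3, forcing χ ≥ 3, and the coloring below uses 3 colors, so χ(G) = 3.
A valid 3-coloring: color 1: [3, 11, 15, 17]; color 2: [5, 9, 13, 14]; color 3: [7].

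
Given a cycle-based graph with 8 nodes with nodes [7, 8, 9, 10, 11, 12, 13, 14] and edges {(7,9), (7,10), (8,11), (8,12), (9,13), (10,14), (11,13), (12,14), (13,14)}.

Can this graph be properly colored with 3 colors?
Yes, G is 3-colorable

A valid 3-coloring: color 1: [7, 12, 13]; color 2: [9, 11, 14]; color 3: [8, 10].
(χ(G) = 3 ≤ 3.)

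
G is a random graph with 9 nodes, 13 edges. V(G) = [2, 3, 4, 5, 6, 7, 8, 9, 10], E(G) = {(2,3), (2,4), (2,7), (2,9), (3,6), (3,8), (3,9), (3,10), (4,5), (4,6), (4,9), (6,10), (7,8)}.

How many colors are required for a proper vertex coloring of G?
Clique number ω(G) = 3 (lower bound: χ ≥ ω).
The clique on [2, 3, 9] has size 3, forcing χ ≥ 3, and the coloring below uses 3 colors, so χ(G) = 3.
A valid 3-coloring: color 1: [3, 4, 7]; color 2: [2, 5, 8, 10]; color 3: [6, 9].

χ(G) = 3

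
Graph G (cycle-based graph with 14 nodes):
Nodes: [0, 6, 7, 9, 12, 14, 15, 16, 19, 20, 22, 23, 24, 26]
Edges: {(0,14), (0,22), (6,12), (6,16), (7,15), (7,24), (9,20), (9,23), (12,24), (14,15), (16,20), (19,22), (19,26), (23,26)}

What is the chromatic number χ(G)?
χ(G) = 2

Clique number ω(G) = 2 (lower bound: χ ≥ ω).
The graph is bipartite (no odd cycle), so 2 colors suffice: χ(G) = 2.
A valid 2-coloring: color 1: [7, 9, 12, 14, 16, 22, 26]; color 2: [0, 6, 15, 19, 20, 23, 24].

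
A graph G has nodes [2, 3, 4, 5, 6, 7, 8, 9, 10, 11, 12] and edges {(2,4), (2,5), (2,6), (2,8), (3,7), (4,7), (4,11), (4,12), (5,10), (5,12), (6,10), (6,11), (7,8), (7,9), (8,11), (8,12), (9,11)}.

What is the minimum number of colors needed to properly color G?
Clique number ω(G) = 2 (lower bound: χ ≥ ω).
The graph is bipartite (no odd cycle), so 2 colors suffice: χ(G) = 2.
A valid 2-coloring: color 1: [2, 7, 10, 11, 12]; color 2: [3, 4, 5, 6, 8, 9].

χ(G) = 2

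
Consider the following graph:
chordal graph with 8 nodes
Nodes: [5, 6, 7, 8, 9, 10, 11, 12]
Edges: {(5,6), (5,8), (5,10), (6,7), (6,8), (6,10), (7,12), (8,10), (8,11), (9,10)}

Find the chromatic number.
Clique number ω(G) = 4 (lower bound: χ ≥ ω).
The clique on [5, 6, 8, 10] has size 4, forcing χ ≥ 4, and the coloring below uses 4 colors, so χ(G) = 4.
A valid 4-coloring: color 1: [6, 9, 11, 12]; color 2: [7, 10]; color 3: [8]; color 4: [5].

χ(G) = 4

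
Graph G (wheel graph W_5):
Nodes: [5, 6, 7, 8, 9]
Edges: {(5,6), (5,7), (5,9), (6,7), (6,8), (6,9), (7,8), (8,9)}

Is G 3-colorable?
Yes, G is 3-colorable

A valid 3-coloring: color 1: [6]; color 2: [5, 8]; color 3: [7, 9].
(χ(G) = 3 ≤ 3.)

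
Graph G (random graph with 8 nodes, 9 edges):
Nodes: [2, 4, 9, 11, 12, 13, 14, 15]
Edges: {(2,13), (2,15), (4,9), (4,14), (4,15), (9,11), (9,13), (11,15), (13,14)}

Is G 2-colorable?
Odd cycle [9, 13, 2, 15, 4] needs 3 colors (χ ≥ 3).
Hence χ(G) ≥ 3 > 2, so no proper 2-coloring exists.

No, G is not 2-colorable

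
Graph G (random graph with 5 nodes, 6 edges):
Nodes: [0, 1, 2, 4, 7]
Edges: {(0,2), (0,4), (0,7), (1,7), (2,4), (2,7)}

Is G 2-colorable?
No, G is not 2-colorable

The clique on vertices [0, 2, 4] has size 3 > 2, so it alone needs 3 colors.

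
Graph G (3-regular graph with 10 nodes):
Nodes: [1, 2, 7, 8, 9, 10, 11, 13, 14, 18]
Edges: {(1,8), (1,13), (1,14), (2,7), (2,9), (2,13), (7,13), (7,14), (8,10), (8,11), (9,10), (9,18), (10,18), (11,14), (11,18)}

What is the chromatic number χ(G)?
Clique number ω(G) = 3 (lower bound: χ ≥ ω).
The clique on [2, 7, 13] has size 3, forcing χ ≥ 3, and the coloring below uses 3 colors, so χ(G) = 3.
A valid 3-coloring: color 1: [1, 2, 10, 11]; color 2: [8, 13, 14, 18]; color 3: [7, 9].

χ(G) = 3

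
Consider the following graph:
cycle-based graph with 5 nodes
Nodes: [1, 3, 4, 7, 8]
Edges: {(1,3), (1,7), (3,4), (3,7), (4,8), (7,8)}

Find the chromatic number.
Clique number ω(G) = 3 (lower bound: χ ≥ ω).
The clique on [1, 3, 7] has size 3, forcing χ ≥ 3, and the coloring below uses 3 colors, so χ(G) = 3.
A valid 3-coloring: color 1: [4, 7]; color 2: [3, 8]; color 3: [1].

χ(G) = 3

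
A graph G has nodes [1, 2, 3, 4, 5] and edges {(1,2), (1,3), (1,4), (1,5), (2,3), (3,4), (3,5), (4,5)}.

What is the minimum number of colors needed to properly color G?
χ(G) = 4

Clique number ω(G) = 4 (lower bound: χ ≥ ω).
The clique on [1, 3, 4, 5] has size 4, forcing χ ≥ 4, and the coloring below uses 4 colors, so χ(G) = 4.
A valid 4-coloring: color 1: [1]; color 2: [3]; color 3: [2, 4]; color 4: [5].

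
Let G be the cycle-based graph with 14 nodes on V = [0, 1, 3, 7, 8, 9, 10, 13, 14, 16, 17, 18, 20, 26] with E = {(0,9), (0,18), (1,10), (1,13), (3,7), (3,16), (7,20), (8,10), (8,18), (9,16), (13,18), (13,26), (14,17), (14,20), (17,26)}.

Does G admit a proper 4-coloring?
Yes, G is 4-colorable

A valid 4-coloring: color 1: [7, 10, 14, 16, 18, 26]; color 2: [3, 8, 9, 13, 17, 20]; color 3: [0, 1].
(χ(G) = 3 ≤ 4.)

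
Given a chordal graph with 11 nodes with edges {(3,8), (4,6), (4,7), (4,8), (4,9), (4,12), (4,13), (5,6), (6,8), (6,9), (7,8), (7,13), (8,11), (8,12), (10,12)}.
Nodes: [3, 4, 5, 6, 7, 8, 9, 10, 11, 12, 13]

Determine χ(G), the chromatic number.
χ(G) = 3

Clique number ω(G) = 3 (lower bound: χ ≥ ω).
The clique on [4, 8, 12] has size 3, forcing χ ≥ 3, and the coloring below uses 3 colors, so χ(G) = 3.
A valid 3-coloring: color 1: [3, 4, 5, 10, 11]; color 2: [8, 9, 13]; color 3: [6, 7, 12].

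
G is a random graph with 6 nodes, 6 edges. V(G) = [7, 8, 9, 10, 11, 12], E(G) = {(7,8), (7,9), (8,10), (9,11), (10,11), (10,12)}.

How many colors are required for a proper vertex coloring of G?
Clique number ω(G) = 2 (lower bound: χ ≥ ω).
Odd cycle [7, 9, 11, 10, 8] needs 3 colors (χ ≥ 3).
The coloring below uses 3 colors, so χ(G) = 3.
A valid 3-coloring: color 1: [9, 10]; color 2: [8, 11, 12]; color 3: [7].

χ(G) = 3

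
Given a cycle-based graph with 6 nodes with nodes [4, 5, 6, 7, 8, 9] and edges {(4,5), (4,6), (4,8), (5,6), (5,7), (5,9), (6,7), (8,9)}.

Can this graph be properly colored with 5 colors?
A valid 5-coloring: color 1: [5, 8]; color 2: [4, 7, 9]; color 3: [6].
(χ(G) = 3 ≤ 5.)

Yes, G is 5-colorable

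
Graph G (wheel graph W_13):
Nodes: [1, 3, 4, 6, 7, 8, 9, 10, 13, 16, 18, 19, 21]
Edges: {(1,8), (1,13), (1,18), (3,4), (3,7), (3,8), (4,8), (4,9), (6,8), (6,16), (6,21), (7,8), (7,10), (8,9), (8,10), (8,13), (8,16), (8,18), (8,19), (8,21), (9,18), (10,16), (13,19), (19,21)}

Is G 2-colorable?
The clique on vertices [1, 8, 18] has size 3 > 2, so it alone needs 3 colors.

No, G is not 2-colorable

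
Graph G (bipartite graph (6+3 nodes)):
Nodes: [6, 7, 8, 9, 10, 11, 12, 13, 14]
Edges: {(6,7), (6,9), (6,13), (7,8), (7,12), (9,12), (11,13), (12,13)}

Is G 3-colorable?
A valid 3-coloring: color 1: [6, 8, 10, 11, 12, 14]; color 2: [7, 9, 13].
(χ(G) = 2 ≤ 3.)

Yes, G is 3-colorable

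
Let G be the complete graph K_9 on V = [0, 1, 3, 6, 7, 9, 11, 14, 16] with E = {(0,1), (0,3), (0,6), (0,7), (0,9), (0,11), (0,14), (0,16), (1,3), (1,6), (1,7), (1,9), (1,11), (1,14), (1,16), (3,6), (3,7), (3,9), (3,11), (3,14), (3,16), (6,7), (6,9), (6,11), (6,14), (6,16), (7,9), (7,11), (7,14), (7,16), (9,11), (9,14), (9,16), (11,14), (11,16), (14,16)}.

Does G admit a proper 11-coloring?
A valid 11-coloring: color 1: [6]; color 2: [16]; color 3: [9]; color 4: [14]; color 5: [3]; color 6: [11]; color 7: [7]; color 8: [1]; color 9: [0].
(χ(G) = 9 ≤ 11.)

Yes, G is 11-colorable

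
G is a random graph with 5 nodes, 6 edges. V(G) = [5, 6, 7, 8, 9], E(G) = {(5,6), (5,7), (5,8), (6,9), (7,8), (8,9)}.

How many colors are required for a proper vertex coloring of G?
Clique number ω(G) = 3 (lower bound: χ ≥ ω).
The clique on [5, 7, 8] has size 3, forcing χ ≥ 3, and the coloring below uses 3 colors, so χ(G) = 3.
A valid 3-coloring: color 1: [6, 8]; color 2: [5, 9]; color 3: [7].

χ(G) = 3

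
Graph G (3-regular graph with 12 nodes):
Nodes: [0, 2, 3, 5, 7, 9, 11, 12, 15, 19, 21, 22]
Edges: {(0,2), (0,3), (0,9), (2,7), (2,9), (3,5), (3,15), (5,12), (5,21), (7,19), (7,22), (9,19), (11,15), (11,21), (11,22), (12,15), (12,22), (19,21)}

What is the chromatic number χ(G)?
χ(G) = 3

Clique number ω(G) = 3 (lower bound: χ ≥ ω).
The clique on [0, 2, 9] has size 3, forcing χ ≥ 3, and the coloring below uses 3 colors, so χ(G) = 3.
A valid 3-coloring: color 1: [3, 7, 9, 12, 21]; color 2: [0, 5, 11, 19]; color 3: [2, 15, 22].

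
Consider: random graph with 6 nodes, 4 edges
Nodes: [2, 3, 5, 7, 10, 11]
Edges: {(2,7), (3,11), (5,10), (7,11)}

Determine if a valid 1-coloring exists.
Edge (5,10) forces its endpoints to differ, so 1 color is not enough.

No, G is not 1-colorable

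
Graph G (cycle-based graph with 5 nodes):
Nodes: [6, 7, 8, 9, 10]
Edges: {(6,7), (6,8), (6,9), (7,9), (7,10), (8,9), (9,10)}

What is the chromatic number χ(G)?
Clique number ω(G) = 3 (lower bound: χ ≥ ω).
The clique on [7, 9, 10] has size 3, forcing χ ≥ 3, and the coloring below uses 3 colors, so χ(G) = 3.
A valid 3-coloring: color 1: [9]; color 2: [6, 10]; color 3: [7, 8].

χ(G) = 3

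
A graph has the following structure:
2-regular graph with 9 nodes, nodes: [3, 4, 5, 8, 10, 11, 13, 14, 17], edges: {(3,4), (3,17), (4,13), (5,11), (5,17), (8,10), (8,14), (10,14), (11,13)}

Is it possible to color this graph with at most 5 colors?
Yes, G is 5-colorable

A valid 5-coloring: color 1: [3, 5, 10, 13]; color 2: [4, 11, 14, 17]; color 3: [8].
(χ(G) = 3 ≤ 5.)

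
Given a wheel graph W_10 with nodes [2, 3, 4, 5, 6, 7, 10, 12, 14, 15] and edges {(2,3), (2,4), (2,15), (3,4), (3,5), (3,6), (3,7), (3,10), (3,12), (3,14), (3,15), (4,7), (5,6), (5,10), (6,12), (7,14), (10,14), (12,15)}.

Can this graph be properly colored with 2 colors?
No, G is not 2-colorable

The clique on vertices [2, 3, 4] has size 3 > 2, so it alone needs 3 colors.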